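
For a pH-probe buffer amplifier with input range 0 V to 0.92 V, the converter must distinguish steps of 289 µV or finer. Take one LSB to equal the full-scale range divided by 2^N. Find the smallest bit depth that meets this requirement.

12 bits

V_FS = 0.92 V.
Required number of levels: 0.92/289 µV = 3183.4; smallest N with 2^N ≥ that is 12.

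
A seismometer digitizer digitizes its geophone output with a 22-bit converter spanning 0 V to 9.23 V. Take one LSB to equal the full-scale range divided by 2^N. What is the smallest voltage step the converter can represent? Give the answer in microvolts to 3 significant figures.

Span = 9.23 V.
2^22 = 4194304 levels.
LSB = 9.23 V ÷ 2^22 = 9.23/4194304 V = 2.20 µV.

2.20 µV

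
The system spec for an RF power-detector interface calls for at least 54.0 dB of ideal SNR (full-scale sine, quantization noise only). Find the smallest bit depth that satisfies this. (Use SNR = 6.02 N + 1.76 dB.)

9 bits

6.02 N + 1.76 ≥ 54.0 gives N ≥ 8.678, so the minimum integer is 9.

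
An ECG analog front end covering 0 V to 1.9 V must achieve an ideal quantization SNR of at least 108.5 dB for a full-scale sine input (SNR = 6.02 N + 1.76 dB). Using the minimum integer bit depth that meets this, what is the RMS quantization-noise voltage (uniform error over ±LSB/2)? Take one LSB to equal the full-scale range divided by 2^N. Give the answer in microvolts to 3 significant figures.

2.09 µV

Span = 1.9 V.
Required N = ⌈(108.5 − 1.76)/6.02⌉ = ⌈17.731⌉ = 18.
One LSB is 1.9 V / 262144 = 7.2479 µV.
σ_q = LSB/√12 = 7.2479 µV/3.4641 = 2.09 µV.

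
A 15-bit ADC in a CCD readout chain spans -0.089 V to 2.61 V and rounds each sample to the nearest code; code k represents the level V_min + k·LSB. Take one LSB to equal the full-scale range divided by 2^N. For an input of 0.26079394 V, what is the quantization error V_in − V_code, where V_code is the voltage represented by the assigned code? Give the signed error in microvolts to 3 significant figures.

The full-scale span is 2.61 − (-0.089) = 2.699 V. LSB = 2.699 V / 2^15 ≈ 82.37 µV.
(V_in − V_min)/LSB = (0.26079394 − (-0.089)) × 32768/2.699 = 4246.7758 → nearest code k = 4247.
V_code = -0.089 + (4247/32768) × 2.699 = 0.26081240845 V.
e = 0.26079394 − (0.26081240845) = −18.5 µV.

−18.5 µV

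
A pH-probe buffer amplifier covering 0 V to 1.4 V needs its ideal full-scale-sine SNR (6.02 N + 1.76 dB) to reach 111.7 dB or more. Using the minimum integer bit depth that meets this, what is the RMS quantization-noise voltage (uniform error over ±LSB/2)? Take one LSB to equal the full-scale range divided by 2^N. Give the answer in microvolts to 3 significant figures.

Range is 1.4 V.
Solving 6.02 N ≥ 111.7 − 1.76: N ≥ 18.262. Round up → N = 19.
Step size = 1.4/524288 V = 2.6703 µV.
V_rms = LSB/√12 = 0.771 µV.

0.771 µV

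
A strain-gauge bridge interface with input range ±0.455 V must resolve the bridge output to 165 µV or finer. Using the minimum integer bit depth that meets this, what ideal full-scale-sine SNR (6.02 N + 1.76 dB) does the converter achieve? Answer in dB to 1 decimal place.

Full-scale range = 0.455 V − (-0.455 V) = 0.91 V.
Levels needed ≥ 0.91/165 µV = 5515. 2^13 = 8192 suffices, so N_min = 13.
SNR = 6.02 × 13 + 1.76 = 80.02 dB.

80.0 dB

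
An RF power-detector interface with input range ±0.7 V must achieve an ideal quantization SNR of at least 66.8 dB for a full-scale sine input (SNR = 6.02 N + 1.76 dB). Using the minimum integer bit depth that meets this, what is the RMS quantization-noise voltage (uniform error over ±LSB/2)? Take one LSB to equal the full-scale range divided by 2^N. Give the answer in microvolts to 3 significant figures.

Range = 0.7 − (-0.7) = 1.4 V.
Solving 6.02 N ≥ 66.8 − 1.76: N ≥ 10.804. Round up → N = 11.
LSB = 1.4 V / 2^11 = 0.68359 mV.
RMS noise = LSB/√12 = 197 µV.

197 µV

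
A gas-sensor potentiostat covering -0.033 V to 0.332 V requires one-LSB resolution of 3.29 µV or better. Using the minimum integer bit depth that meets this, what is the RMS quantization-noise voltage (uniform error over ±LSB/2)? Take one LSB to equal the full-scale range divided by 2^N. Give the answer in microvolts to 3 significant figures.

Range = 0.332 − (-0.033) = 0.365 V.
Need 2^N ≥ 0.365 V / 3.29 µV = 110900 → N_min = 17.
Step size = 0.365/131072 V = 2.7847 µV.
V_rms = LSB/√12 = 0.804 µV.

0.804 µV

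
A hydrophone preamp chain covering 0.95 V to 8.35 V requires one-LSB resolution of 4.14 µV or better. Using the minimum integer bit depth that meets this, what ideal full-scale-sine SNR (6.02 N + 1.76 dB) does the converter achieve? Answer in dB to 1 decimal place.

Range = 8.35 − (0.95) = 7.4 V.
Required number of levels: 7.4/4.14 µV = 1.7874e6; smallest N with 2^N ≥ that is 21.
6.02(21) + 1.76 = 128.18 dB.

128.2 dB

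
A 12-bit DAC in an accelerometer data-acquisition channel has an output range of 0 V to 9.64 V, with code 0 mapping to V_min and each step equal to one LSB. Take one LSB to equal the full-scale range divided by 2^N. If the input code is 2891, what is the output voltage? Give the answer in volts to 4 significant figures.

V_FS = 9.64 V. LSB = 9.64 V / 2^12.
V_out = V_min + code × LSB = 0 V + 2891 × 9.64 V / 4096
      = 0 V + 6.80401 V = 6.80401 V.

6.804 V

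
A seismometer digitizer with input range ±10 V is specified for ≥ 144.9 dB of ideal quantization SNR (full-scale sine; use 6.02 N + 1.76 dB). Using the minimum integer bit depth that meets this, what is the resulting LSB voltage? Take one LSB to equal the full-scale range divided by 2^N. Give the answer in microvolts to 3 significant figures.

1.19 µV

The full-scale span is 10 − (-10) = 20 V.
N ≥ (144.9 − 1.76)/6.02 = 23.777 → N_min = 24.
One LSB is 20 V / 16777216 = 1.19 µV.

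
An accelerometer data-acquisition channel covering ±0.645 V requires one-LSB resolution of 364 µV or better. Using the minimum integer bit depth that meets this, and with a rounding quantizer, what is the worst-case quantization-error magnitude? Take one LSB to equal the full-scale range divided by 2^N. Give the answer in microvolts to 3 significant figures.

157 µV

Span: 0.645 V − (-0.645 V) = 1.29 V.
1.29 V / 364 µV = 3544. Since 2^11 = 2048 and 2^12 = 4096, N = 12.
Step size = 1.29/4096 V = 314.94 µV.
|e|_max = LSB/2 = 157 µV.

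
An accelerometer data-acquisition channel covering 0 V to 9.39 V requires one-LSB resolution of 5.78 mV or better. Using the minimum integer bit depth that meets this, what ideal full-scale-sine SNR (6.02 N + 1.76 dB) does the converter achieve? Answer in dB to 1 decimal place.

V_FS = 9.39 V.
Need 2^N ≥ 9.39 V / 5.78 mV = 1625 → N_min = 11.
6.02(11) + 1.76 = 67.98 dB.

68.0 dB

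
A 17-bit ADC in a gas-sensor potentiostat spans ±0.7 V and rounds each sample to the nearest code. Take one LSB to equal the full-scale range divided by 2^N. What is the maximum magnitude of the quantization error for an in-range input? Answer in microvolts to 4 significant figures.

The full-scale span is 0.7 − (-0.7) = 1.4 V.
Step size = 1.4/131072 V = 10.6812 µV.
A rounding quantizer has |error| ≤ LSB/2 = 5.341 µV.

5.341 µV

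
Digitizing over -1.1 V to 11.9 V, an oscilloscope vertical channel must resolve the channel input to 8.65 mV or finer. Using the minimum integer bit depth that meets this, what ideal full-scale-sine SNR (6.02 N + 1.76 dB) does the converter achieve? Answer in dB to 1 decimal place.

Span: 11.9 V − (-1.1 V) = 13 V.
Need 2^N ≥ 13 V / 8.65 mV = 1503 → N_min = 11.
SNR = 6.02 × 11 + 1.76 = 67.98 dB.

68.0 dB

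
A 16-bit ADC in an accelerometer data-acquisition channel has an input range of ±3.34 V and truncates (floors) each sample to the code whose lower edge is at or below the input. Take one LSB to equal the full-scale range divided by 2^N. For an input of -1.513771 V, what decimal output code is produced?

Range = 3.34 − (-3.34) = 6.68 V. LSB = 6.68 V / 2^16 ≈ 101.9 µV.
V_in − V_min = -1.513771 − (-3.34) = 1.826229 V.
Divide by LSB: 1.826229 × 65536/6.68 = 17916.7281.
Truncating gives code 17916.

17916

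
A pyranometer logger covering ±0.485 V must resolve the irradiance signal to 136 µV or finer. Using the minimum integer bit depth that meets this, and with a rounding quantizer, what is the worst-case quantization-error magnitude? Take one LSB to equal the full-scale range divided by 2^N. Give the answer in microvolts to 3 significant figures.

Range = 0.485 − (-0.485) = 0.97 V.
Required number of levels: 0.97/136 µV = 7132.4; smallest N with 2^N ≥ that is 13.
Step size = 0.97/8192 V = 118.41 µV.
|e|_max = LSB/2 = 59.2 µV.

59.2 µV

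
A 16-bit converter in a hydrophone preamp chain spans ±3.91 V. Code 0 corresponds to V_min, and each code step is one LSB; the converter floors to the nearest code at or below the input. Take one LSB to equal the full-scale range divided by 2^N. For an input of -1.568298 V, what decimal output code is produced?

19624

Range = 3.91 − (-3.91) = 7.82 V. LSB = 7.82 V / 2^16 ≈ 119.3 µV.
(V_in − V_min) × 2^16/range = (-1.568298 − (-3.91)) × 65536/7.82 = 19624.780.
Floor → code = 19624.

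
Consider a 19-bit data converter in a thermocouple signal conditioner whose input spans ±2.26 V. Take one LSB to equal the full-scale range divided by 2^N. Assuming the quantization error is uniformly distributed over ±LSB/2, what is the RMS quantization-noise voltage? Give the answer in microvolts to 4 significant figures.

2.489 µV

The full-scale span is 2.26 − (-2.26) = 4.52 V.
LSB = 4.52 V ÷ 2^19 = 4.52/524288 V = 8.62122 µV.
σ_q = LSB/√12 = 8.62122 µV/3.4641 = 2.489 µV.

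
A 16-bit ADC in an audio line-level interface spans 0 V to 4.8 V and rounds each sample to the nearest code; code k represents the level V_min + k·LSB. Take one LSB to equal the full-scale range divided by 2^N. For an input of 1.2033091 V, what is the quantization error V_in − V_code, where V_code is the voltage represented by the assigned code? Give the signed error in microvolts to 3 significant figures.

+13.2 µV

V_FS = 4.8 V. LSB = 4.8 V / 2^16 ≈ 73.24 µV.
(1.2033091 − (0)) / LSB = 1.2033091 × 65536/4.8 = 16429.1802. Nearest integer: k = 16429.
V_code = V_min + k × range/2^16 = 0 + 16429 × 4.8/65536 = 1.2032958984 V.
e = 1.2033091 − (1.2032958984) = +13.2 µV.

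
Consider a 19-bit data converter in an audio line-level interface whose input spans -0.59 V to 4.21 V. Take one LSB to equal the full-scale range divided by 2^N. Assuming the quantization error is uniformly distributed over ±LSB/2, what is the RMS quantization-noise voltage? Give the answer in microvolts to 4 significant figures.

The full-scale span is 4.21 − (-0.59) = 4.8 V.
One LSB is 4.8 V / 524288 = 9.15527 µV.
RMS of a uniform error over width LSB is LSB/√12 = 2.643 µV.

2.643 µV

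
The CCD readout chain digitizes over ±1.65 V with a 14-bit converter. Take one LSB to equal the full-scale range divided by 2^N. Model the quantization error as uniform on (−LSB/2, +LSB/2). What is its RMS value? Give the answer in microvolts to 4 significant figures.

The full-scale span is 1.65 − (-1.65) = 3.3 V.
One LSB is 3.3 V / 16384 = 201.416 µV.
For a uniform distribution on [−LSB/2, +LSB/2], V_rms = LSB/√12 = 201.416 µV/3.4641 = 58.14 µV.

58.14 µV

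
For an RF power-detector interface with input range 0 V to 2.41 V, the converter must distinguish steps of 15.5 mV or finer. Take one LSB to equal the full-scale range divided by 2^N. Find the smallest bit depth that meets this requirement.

Span = 2.41 V.
Levels needed ≥ 2.41/15.5 mV = 155.5. 2^8 = 256 suffices, so N_min = 8.

8 bits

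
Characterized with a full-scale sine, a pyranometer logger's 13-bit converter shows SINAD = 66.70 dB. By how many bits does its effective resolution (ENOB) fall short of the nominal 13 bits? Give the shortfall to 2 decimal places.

2.21 bits

Effective bits = (66.70 − 1.76)/6.02 = 10.7874.
Lost resolution: 13 − 10.7874 = 2.2126 bits.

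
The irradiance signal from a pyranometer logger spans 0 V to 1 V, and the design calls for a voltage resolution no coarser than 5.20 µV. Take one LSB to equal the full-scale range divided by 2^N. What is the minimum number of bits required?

Range is 1 V.
1 V / 5.20 µV = 192300. Since 2^17 = 131072 and 2^18 = 262144, N = 18.

18 bits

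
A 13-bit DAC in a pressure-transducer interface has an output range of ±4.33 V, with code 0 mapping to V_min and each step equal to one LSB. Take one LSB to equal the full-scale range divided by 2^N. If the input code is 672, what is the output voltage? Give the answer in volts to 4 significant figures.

Range = 4.33 − (-4.33) = 8.66 V. LSB = 8.66 V / 2^13.
V_out = V_min + code × LSB = -4.33 V + 672 × 8.66 V / 8192
      = -4.33 V + 0.710391 V = -3.61961 V.

-3.620 V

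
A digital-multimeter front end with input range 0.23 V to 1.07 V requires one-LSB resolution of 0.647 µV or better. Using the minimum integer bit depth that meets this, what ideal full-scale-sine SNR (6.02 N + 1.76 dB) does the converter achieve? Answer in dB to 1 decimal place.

128.2 dB

The full-scale span is 1.07 − (0.23) = 0.84 V.
0.84 V / 0.647 µV = 1.298e6. Since 2^20 = 1048576 and 2^21 = 2097152, N = 21.
SNR = 6.02 × 21 + 1.76 = 128.18 dB.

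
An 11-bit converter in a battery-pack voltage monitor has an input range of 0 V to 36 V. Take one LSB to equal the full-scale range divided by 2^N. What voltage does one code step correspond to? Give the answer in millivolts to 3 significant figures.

Range is 36 V.
Number of codes = 2^11 = 2048.
LSB = 36 V / 2^11 = 17.6 mV.

17.6 mV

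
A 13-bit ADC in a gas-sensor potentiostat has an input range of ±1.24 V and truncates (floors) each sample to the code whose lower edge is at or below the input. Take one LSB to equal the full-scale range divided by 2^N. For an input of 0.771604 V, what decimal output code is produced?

6644

The full-scale span is 1.24 − (-1.24) = 2.48 V. LSB = 2.48 V / 2^13 ≈ 302.7 µV.
code = ⌊(V_in − V_min)/LSB⌋ = ⌊(V_in − V_min) × 2^13 / range⌋
     = ⌊(0.771604 − (-1.24)) × 8192 / 2.48⌋ = ⌊2.011604 × 8192/2.48⌋
     = ⌊6644.782⌋ = 6644.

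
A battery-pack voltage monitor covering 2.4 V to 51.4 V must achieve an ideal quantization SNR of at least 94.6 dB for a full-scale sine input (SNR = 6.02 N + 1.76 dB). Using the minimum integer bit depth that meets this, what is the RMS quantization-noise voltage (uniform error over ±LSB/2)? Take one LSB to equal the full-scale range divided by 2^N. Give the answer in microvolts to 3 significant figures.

The full-scale span is 51.4 − (2.4) = 49 V.
Required N = ⌈(94.6 − 1.76)/6.02⌉ = ⌈15.422⌉ = 16.
LSB = 49 V ÷ 2^16 = 49/65536 V = 0.74768 mV.
V_rms = LSB/√12 = 216 µV.

216 µV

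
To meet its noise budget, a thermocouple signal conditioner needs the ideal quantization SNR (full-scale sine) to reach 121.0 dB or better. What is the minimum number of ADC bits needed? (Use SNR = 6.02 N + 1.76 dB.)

6.02 N + 1.76 ≥ 121.0 gives N ≥ 19.807, so the minimum integer is 20.

20 bits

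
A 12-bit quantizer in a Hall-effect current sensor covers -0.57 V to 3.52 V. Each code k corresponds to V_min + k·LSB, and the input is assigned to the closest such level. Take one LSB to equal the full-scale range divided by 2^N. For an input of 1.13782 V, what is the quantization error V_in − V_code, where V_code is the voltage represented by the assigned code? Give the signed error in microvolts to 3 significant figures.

+325 µV

Range = 3.52 − (-0.57) = 4.09 V. LSB = 4.09 V / 2^12 ≈ 0.9985 mV.
(1.13782 − (-0.57)) / LSB = 1.70782 × 4096/4.09 = 1710.3254. Nearest integer: k = 1710.
V_code = V_min + k × range/2^12 = -0.57 + 1710 × 4.09/4096 = 1.137495117 V.
Error = V_in − V_code = 1.13782 − (1.137495117) = +325 µV.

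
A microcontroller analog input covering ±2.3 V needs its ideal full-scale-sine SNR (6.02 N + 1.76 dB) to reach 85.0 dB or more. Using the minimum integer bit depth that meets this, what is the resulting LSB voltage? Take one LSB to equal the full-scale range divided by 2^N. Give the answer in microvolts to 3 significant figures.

281 µV

Full-scale range = 2.3 V − (-2.3 V) = 4.6 V.
Solving 6.02 N ≥ 85.0 − 1.76: N ≥ 13.827. Round up → N = 14.
Step size = 4.6/16384 V = 281 µV.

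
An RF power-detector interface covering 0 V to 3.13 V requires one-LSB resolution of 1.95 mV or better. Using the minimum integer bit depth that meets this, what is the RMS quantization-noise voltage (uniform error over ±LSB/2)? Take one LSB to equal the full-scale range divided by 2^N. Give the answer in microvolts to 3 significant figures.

Full-scale range = 3.13 V.
Need 2^N ≥ 3.13 V / 1.95 mV = 1605 → N_min = 11.
Step size = 3.13/2048 V = 1.5283 mV.
RMS noise = LSB/√12 = 441 µV.

441 µV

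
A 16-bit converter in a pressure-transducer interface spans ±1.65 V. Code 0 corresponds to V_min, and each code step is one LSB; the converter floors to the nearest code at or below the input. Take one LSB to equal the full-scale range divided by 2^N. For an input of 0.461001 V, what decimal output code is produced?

Range = 1.65 − (-1.65) = 3.3 V. LSB = 3.3 V / 2^16 ≈ 50.35 µV.
code = ⌊(V_in − V_min)/LSB⌋ = ⌊(V_in − V_min) × 2^16 / range⌋
     = ⌊(0.461001 − (-1.65)) × 65536 / 3.3⌋ = ⌊2.111001 × 65536/3.3⌋
     = ⌊41923.200⌋ = 41923.

41923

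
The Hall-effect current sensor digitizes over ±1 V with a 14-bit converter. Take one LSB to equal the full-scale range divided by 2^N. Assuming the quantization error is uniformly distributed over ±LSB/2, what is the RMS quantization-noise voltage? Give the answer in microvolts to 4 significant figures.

35.24 µV

The full-scale span is 1 − (-1) = 2 V.
LSB = 2 V / 2^14 = 122.070 µV.
V_rms = LSB/√12 = 122.070 µV / √12 = 35.24 µV.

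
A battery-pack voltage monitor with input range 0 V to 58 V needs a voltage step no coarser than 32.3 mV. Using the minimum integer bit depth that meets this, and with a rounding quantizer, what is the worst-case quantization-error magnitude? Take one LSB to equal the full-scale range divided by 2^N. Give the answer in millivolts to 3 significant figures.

14.2 mV

V_FS = 58 V.
Required number of levels: 58/32.3 mV = 1795.7; smallest N with 2^N ≥ that is 11.
LSB = 58 V ÷ 2^11 = 58/2048 V = 28.320 mV.
Half an LSB is 14.2 mV.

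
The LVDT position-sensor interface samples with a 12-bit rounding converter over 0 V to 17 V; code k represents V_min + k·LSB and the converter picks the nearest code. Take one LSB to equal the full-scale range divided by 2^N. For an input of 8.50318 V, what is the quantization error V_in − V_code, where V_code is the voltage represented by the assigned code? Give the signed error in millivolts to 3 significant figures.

Span = 17 V. LSB = 17 V / 2^12 ≈ 4.150 mV.
Position in LSBs: (8.50318 − (0)) × 4096/17 = 2048.7662; rounding gives k = 2049.
Reconstructed level: 0 + 2049 × 17/4096 V = 8.504150391 V.
e = 8.50318 − (8.504150391) = −0.970 mV.

−0.970 mV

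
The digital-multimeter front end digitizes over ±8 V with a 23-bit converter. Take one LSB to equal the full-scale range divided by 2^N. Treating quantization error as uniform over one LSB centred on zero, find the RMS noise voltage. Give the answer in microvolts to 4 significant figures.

The full-scale span is 8 − (-8) = 16 V.
LSB = 16 V / 2^23 = 1.90735 µV.
V_rms = LSB/√12 = 1.90735 µV / √12 = 0.5506 µV.

0.5506 µV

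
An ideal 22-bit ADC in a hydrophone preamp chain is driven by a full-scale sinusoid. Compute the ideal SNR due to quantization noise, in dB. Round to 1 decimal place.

6.02(22) + 1.76 = 132.44 + 1.76 = 134.20 dB.

134.2 dB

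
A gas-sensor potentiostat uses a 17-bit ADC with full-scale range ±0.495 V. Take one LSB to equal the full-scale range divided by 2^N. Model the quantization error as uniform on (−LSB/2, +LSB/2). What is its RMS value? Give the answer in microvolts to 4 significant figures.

Range = 0.495 − (-0.495) = 0.99 V.
Step size = 0.99/131072 V = 7.55310 µV.
σ_q = LSB/√12 = 7.55310 µV/3.4641 = 2.180 µV.

2.180 µV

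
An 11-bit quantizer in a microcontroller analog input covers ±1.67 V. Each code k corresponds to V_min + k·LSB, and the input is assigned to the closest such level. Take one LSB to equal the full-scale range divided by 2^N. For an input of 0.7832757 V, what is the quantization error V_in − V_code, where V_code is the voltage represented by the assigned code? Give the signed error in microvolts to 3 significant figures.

Range = 1.67 − (-1.67) = 3.34 V. LSB = 3.34 V / 2^11 ≈ 1.631 mV.
(0.7832757 − (-1.67)) / LSB = 2.4532757 × 2048/3.34 = 1504.2840. Nearest integer: k = 1504.
V_code = V_min + k × range/2^11 = -1.67 + 1504 × 3.34/2048 = 0.7828125000 V.
V_in − V_code = 0.7832757 − (0.7828125000) = +463 µV.

+463 µV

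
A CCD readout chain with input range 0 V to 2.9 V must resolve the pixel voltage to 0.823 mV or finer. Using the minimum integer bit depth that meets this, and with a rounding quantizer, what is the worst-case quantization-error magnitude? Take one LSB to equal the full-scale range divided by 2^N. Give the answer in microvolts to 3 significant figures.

V_FS = 2.9 V.
2.9 V / 0.823 mV = 3524. Since 2^11 = 2048 and 2^12 = 4096, N = 12.
LSB = 2.9 V ÷ 2^12 = 2.9/4096 V = 0.70801 mV.
|e|_max = LSB/2 = 354 µV.

354 µV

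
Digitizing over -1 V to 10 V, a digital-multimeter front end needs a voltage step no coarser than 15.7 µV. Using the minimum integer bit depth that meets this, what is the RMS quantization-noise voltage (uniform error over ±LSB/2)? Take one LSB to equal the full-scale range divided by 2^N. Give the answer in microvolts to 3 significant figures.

Span: 10 V − (-1 V) = 11 V.
Need 2^N ≥ 11 V / 15.7 µV = 700600 → N_min = 20.
LSB = 11 V ÷ 2^20 = 11/1048576 V = 10.490 µV.
σ_q = LSB/√12 = 10.490 µV/3.4641 = 3.03 µV.

3.03 µV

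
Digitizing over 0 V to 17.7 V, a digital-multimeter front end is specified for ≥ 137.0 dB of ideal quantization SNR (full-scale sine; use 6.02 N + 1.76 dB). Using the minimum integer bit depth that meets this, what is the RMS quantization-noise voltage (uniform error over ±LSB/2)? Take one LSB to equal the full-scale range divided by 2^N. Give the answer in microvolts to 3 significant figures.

Span = 17.7 V.
6.02 N + 1.76 ≥ 137.0 gives N ≥ 22.465, so the minimum integer is 23.
LSB = 17.7 V ÷ 2^23 = 17.7/8388608 V = 2.1100 µV.
V_rms = LSB/√12 = 0.609 µV.

0.609 µV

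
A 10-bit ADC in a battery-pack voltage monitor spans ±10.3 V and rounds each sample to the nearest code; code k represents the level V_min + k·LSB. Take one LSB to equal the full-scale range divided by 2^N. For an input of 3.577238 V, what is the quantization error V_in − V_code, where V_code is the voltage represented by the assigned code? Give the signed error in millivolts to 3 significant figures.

Span: 10.3 V − (-10.3 V) = 20.6 V. LSB = 20.6 V / 2^10 ≈ 20.12 mV.
(V_in − V_min)/LSB = (3.577238 − (-10.3)) × 1024/20.6 = 689.8200 → nearest code k = 690.
V_code = -10.3 + (690/1024) × 20.6 = 3.580859375 V.
e = 3.577238 − (3.580859375) = −3.62 mV.

−3.62 mV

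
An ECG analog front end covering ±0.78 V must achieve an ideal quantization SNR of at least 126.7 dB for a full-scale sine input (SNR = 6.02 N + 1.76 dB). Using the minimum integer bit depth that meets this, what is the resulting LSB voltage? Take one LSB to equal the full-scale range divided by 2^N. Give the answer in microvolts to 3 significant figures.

The full-scale span is 0.78 − (-0.78) = 1.56 V.
N ≥ (126.7 − 1.76)/6.02 = 20.754 → N_min = 21.
LSB = 1.56 V ÷ 2^21 = 1.56/2097152 V = 0.744 µV.

0.744 µV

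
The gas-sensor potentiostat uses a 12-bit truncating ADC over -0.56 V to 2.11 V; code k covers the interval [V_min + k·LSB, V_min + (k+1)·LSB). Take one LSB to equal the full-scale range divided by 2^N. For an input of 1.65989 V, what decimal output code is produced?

Full-scale range = 2.11 V − (-0.56 V) = 2.67 V. LSB = 2.67 V / 2^12 ≈ 0.6519 mV.
code = ⌊(V_in − V_min)/LSB⌋ = ⌊(V_in − V_min) × 2^12 / range⌋
     = ⌊(1.65989 − (-0.56)) × 4096 / 2.67⌋ = ⌊2.21989 × 4096/2.67⌋
     = ⌊3405.494⌋ = 3405.

3405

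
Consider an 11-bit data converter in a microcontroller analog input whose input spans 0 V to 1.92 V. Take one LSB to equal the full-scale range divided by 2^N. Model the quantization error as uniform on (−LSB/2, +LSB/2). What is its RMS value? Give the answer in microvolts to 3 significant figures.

Full-scale range = 1.92 V.
Step size = 1.92/2048 V = 0.93750 mV.
RMS of a uniform error over width LSB is LSB/√12 = 271 µV.

271 µV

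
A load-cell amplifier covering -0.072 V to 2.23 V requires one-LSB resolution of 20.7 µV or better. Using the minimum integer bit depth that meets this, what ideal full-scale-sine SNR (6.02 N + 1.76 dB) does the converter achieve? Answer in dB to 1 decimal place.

104.1 dB

The full-scale span is 2.23 − (-0.072) = 2.302 V.
Need 2^N ≥ 2.302 V / 20.7 µV = 111200 → N_min = 17.
6.02(17) + 1.76 = 104.10 dB.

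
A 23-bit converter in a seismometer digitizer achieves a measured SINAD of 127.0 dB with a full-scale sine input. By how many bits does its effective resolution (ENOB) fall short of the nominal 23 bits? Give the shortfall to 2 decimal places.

N_eff = (127.0 − 1.76)/6.02 = 20.8040 bits.
Lost resolution: 23 − 20.8040 = 2.1960 bits.

2.20 bits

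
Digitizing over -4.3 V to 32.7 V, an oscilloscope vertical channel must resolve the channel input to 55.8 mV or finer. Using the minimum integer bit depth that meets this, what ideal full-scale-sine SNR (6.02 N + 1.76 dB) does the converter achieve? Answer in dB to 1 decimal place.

Span: 32.7 V − (-4.3 V) = 37 V.
Levels needed ≥ 37/55.8 mV = 663.1. 2^10 = 1024 suffices, so N_min = 10.
6.02(10) + 1.76 = 61.96 dB.

62.0 dB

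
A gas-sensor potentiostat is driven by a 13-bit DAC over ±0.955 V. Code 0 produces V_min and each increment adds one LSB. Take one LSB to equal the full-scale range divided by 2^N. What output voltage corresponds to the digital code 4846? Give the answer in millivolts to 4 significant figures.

Range = 0.955 − (-0.955) = 1.91 V. LSB = 1.91 V / 2^13.
Output = V_min + (4846/8192) × range = -0.955 + 0.591553 × 1.91 V
      = -0.955 V + 1.12987 V = 0.174866 V.

174.9 mV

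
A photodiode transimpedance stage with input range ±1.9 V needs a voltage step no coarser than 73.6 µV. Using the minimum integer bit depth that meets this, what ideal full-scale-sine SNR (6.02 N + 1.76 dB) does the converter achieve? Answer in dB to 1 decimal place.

Span: 1.9 V − (-1.9 V) = 3.8 V.
Need 2^N ≥ 3.8 V / 73.6 µV = 51630 → N_min = 16.
6.02(16) + 1.76 = 98.08 dB.

98.1 dB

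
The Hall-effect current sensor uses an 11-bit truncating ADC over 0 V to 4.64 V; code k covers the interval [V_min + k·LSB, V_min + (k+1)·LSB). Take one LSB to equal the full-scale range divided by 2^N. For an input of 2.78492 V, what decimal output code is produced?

Span = 4.64 V. LSB = 4.64 V / 2^11 ≈ 2.266 mV.
code = ⌊(V_in − V_min)/LSB⌋ = ⌊(V_in − V_min) × 2^11 / range⌋
     = ⌊(2.78492 − (0)) × 2048 / 4.64⌋ = ⌊2.78492 × 2048/4.64⌋
     = ⌊1229.206⌋ = 1229.

1229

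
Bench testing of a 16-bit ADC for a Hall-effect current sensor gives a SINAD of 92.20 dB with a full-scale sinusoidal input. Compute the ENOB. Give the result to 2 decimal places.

15.02 bits

(92.20 − 1.76) / 6.02 = 90.44/6.02 = 15.0233 effective bits.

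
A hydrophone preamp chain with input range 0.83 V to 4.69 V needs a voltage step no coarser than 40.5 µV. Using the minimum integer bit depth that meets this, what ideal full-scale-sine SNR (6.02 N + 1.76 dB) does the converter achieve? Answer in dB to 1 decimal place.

Range = 4.69 − (0.83) = 3.86 V.
Need 2^N ≥ 3.86 V / 40.5 µV = 95310 → N_min = 17.
6.02(17) + 1.76 = 104.10 dB.

104.1 dB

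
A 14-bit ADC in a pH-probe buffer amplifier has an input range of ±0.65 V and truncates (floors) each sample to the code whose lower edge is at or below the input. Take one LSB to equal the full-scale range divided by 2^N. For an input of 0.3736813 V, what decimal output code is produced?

12901

Span: 0.65 V − (-0.65 V) = 1.3 V. LSB = 1.3 V / 2^14 ≈ 79.35 µV.
code = ⌊(V_in − V_min)/LSB⌋ = ⌊(V_in − V_min) × 2^14 / range⌋
     = ⌊(0.3736813 − (-0.65)) × 16384 / 1.3⌋ = ⌊1.0236813 × 16384/1.3⌋
     = ⌊12901.534⌋ = 12901.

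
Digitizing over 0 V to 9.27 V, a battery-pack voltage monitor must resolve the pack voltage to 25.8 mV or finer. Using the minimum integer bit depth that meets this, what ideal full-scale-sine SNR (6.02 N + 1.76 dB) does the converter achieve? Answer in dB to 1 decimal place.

Full-scale range = 9.27 V.
9.27 V / 25.8 mV = 359.3. Since 2^8 = 256 and 2^9 = 512, N = 9.
6.02(9) + 1.76 = 55.94 dB.

55.9 dB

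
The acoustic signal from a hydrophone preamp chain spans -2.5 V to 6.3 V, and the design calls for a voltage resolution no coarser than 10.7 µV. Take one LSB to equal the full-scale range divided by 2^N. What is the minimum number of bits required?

Span: 6.3 V − (-2.5 V) = 8.8 V.
Need 2^N ≥ 8.8 V / 10.7 µV = 822400 → N_min = 20.

20 bits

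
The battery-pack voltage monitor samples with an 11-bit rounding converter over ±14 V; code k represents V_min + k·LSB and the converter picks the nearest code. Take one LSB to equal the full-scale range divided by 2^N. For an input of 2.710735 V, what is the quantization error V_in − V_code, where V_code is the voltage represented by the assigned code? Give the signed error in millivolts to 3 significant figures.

+3.70 mV

Full-scale range = 14 V − (-14 V) = 28 V. LSB = 28 V / 2^11 ≈ 13.67 mV.
(2.710735 − (-14)) / LSB = 16.710735 × 2048/28 = 1222.2709. Nearest integer: k = 1222.
V_code = V_min + k × range/2^11 = -14 + 1222 × 28/2048 = 2.707031250 V.
V_in − V_code = 2.710735 − (2.707031250) = +3.70 mV.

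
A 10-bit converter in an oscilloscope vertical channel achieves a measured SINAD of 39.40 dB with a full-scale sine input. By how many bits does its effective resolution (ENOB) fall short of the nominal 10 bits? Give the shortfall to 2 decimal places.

Effective bits = (39.40 − 1.76)/6.02 = 6.2525.
Shortfall = 10 − 6.2525 = 3.7475 bits.

3.75 bits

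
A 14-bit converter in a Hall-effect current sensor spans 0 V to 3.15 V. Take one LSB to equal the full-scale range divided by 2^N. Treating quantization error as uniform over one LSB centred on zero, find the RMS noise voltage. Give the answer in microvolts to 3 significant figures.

55.5 µV

Range is 3.15 V.
LSB = 3.15 V ÷ 2^14 = 3.15/16384 V = 192.26 µV.
V_rms = LSB/√12 = 192.26 µV / √12 = 55.5 µV.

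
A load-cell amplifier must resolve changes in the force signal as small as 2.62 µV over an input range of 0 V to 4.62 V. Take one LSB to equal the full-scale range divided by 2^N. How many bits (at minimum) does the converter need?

Full-scale range = 4.62 V.
Required number of levels: 4.62/2.62 µV = 1.7634e6; smallest N with 2^N ≥ that is 21.

21 bits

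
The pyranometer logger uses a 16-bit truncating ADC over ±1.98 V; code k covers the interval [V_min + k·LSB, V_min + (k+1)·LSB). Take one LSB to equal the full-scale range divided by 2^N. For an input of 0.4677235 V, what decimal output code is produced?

Range = 1.98 − (-1.98) = 3.96 V. LSB = 3.96 V / 2^16 ≈ 60.42 µV.
V_in − V_min = 0.4677235 − (-1.98) = 2.4477235 V.
Divide by LSB: 2.4477235 × 65536/3.96 = 40508.5877.
Truncating gives code 40508.

40508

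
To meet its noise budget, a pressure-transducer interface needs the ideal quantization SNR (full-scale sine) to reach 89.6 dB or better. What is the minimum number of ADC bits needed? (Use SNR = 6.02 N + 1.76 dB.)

15 bits

6.02 N + 1.76 ≥ 89.6 gives N ≥ 14.591, so the minimum integer is 15.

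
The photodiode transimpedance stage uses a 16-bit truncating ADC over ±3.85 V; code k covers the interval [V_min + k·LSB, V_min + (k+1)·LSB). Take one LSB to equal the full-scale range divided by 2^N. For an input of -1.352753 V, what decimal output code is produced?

21254

Span: 3.85 V − (-3.85 V) = 7.7 V. LSB = 7.7 V / 2^16 ≈ 117.5 µV.
V_in − V_min = -1.352753 − (-3.85) = 2.497247 V.
Divide by LSB: 2.497247 × 65536/7.7 = 21254.4908.
Truncating gives code 21254.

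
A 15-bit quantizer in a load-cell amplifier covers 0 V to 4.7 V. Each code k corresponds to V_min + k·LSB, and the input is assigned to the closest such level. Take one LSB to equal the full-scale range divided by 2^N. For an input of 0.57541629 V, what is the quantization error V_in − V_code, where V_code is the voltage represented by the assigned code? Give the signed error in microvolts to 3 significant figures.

−35.4 µV

Range is 4.7 V. LSB = 4.7 V / 2^15 ≈ 143.4 µV.
(V_in − V_min)/LSB = (0.57541629 − (0)) × 32768/4.7 = 4011.7534 → nearest code k = 4012.
Reconstructed level: 0 + 4012 × 4.7/32768 V = 0.57545166016 V.
V_in − V_code = 0.57541629 − (0.57545166016) = −35.4 µV.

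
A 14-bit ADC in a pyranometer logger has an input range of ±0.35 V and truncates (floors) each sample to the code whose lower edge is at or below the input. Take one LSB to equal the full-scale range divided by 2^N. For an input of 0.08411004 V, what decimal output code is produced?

Range = 0.35 − (-0.35) = 0.7 V. LSB = 0.7 V / 2^14 ≈ 42.72 µV.
V_in − V_min = 0.08411004 − (-0.35) = 0.43411004 V.
Divide by LSB: 0.43411004 × 16384/0.7 = 10160.6556.
Truncating gives code 10160.

10160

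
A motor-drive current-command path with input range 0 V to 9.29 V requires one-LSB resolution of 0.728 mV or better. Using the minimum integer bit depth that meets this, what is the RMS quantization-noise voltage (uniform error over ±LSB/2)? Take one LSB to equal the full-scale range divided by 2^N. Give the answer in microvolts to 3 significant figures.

164 µV

Full-scale range = 9.29 V.
Levels needed ≥ 9.29/0.728 mV = 12760. 2^14 = 16384 suffices, so N_min = 14.
One LSB is 9.29 V / 16384 = 0.56702 mV.
V_rms = LSB/√12 = 164 µV.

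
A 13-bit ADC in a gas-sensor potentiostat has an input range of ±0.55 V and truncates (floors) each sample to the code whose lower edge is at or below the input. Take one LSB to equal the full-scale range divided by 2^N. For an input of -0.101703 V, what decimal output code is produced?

3338

Range = 0.55 − (-0.55) = 1.1 V. LSB = 1.1 V / 2^13 ≈ 134.3 µV.
code = ⌊(V_in − V_min)/LSB⌋ = ⌊(V_in − V_min) × 2^13 / range⌋
     = ⌊(-0.101703 − (-0.55)) × 8192 / 1.1⌋ = ⌊0.448297 × 8192/1.1⌋
     = ⌊3338.590⌋ = 3338.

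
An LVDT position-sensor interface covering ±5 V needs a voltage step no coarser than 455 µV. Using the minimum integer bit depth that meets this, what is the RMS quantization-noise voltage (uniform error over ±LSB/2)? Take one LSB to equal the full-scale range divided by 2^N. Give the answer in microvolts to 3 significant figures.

88.1 µV

The full-scale span is 5 − (-5) = 10 V.
10 V / 455 µV = 21980. Since 2^14 = 16384 and 2^15 = 32768, N = 15.
One LSB is 10 V / 32768 = 305.18 µV.
V_rms = LSB/√12 = 88.1 µV.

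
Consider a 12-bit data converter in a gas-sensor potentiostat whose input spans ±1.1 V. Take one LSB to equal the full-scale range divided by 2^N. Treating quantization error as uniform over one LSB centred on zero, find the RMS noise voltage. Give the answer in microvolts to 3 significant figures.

155 µV

Full-scale range = 1.1 V − (-1.1 V) = 2.2 V.
LSB = 2.2 V ÷ 2^12 = 2.2/4096 V = 0.53711 mV.
RMS of a uniform error over width LSB is LSB/√12 = 155 µV.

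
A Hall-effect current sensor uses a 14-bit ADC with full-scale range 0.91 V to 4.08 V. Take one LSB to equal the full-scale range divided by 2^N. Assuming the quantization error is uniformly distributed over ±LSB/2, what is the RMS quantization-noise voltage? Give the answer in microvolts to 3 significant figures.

55.9 µV

The full-scale span is 4.08 − (0.91) = 3.17 V.
LSB = 3.17 V ÷ 2^14 = 3.17/16384 V = 193.48 µV.
RMS of a uniform error over width LSB is LSB/√12 = 55.9 µV.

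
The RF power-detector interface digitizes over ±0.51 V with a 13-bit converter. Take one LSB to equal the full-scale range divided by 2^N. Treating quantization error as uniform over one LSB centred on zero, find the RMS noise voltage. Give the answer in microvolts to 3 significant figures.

Full-scale range = 0.51 V − (-0.51 V) = 1.02 V.
One LSB is 1.02 V / 8192 = 124.51 µV.
For a uniform distribution on [−LSB/2, +LSB/2], V_rms = LSB/√12 = 124.51 µV/3.4641 = 35.9 µV.

35.9 µV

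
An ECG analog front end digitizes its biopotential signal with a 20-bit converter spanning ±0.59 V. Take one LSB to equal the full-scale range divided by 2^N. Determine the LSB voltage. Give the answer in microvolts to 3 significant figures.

1.13 µV

Full-scale range = 0.59 V − (-0.59 V) = 1.18 V.
There are 2^20 = 1048576 steps.
LSB = 1.18 V ÷ 2^20 = 1.18/1048576 V = 1.13 µV.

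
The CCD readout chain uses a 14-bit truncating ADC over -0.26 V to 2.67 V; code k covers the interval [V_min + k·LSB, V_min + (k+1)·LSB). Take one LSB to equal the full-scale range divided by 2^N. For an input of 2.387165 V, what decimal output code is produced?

The full-scale span is 2.67 − (-0.26) = 2.93 V. LSB = 2.93 V / 2^14 ≈ 178.8 µV.
code = ⌊(V_in − V_min)/LSB⌋ = ⌊(V_in − V_min) × 2^14 / range⌋
     = ⌊(2.387165 − (-0.26)) × 16384 / 2.93⌋ = ⌊2.647165 × 16384/2.93⌋
     = ⌊14802.441⌋ = 14802.

14802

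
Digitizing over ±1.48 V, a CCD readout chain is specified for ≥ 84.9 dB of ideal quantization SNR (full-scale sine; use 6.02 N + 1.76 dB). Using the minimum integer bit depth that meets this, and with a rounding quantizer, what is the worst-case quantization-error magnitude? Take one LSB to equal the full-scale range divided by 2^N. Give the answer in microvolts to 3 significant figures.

90.3 µV

The full-scale span is 1.48 − (-1.48) = 2.96 V.
Required N = ⌈(84.9 − 1.76)/6.02⌉ = ⌈13.811⌉ = 14.
LSB = 2.96 V / 2^14 = 180.66 µV.
Max error for round-to-nearest is LSB/2 = 90.3 µV.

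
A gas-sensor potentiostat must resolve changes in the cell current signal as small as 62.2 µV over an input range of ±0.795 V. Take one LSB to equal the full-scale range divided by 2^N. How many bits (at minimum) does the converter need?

15 bits

Full-scale range = 0.795 V − (-0.795 V) = 1.59 V.
Levels needed ≥ 1.59/62.2 µV = 25560. 2^15 = 32768 suffices, so N_min = 15.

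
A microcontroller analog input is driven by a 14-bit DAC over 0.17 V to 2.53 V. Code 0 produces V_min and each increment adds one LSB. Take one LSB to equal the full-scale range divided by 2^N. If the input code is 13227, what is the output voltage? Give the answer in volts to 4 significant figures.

Full-scale range = 2.53 V − (0.17 V) = 2.36 V. LSB = 2.36 V / 2^14.
Output = V_min + (13227/16384) × range = 0.17 + 0.807312 × 2.36 V
      = 0.17 + 1.90526 = 2.07526 V.

2.075 V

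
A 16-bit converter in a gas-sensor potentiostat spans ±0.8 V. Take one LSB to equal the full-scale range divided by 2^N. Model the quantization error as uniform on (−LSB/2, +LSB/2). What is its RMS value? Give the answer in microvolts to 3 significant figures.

7.05 µV

Range = 0.8 − (-0.8) = 1.6 V.
LSB = 1.6 V / 2^16 = 24.414 µV.
RMS of a uniform error over width LSB is LSB/√12 = 7.05 µV.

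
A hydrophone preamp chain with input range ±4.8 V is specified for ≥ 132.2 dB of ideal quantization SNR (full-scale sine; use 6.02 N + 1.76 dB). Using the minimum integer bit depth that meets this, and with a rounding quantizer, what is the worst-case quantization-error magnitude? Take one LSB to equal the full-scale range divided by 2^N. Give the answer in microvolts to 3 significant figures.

Full-scale range = 4.8 V − (-4.8 V) = 9.6 V.
N ≥ (132.2 − 1.76)/6.02 = 21.668 → N_min = 22.
LSB = 9.6 V ÷ 2^22 = 9.6/4194304 V = 2.2888 µV.
Half an LSB is 1.14 µV.

1.14 µV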